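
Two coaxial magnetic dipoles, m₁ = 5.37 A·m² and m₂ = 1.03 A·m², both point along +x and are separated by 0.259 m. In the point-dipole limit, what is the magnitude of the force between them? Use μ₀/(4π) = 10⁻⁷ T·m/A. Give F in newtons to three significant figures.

F ≈ 7.38×10⁻⁴ N

On-axis B of dipole 1: B = (μ₀/4π)·2m₁/r³. Force on dipole 2: F = m₂·dB/dr.
dB/dr = −(μ₀/4π)·6m₁/r⁴, so |F| = (μ₀/4π)·6m₁m₂/r⁴.
F = 6(10⁻⁷)(5.37)(1.03)/(0.259)⁴ = 7.375×10⁻⁴ N.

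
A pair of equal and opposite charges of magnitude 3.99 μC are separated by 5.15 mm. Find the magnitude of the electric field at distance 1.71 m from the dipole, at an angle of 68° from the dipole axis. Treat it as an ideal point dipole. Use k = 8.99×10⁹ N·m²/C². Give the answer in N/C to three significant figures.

E ≈ 44.0 N/C

Dipole moment p = qd = (3.99×10⁻⁶ C)(0.00515 m) = 2.055×10⁻⁸ C·m.
At angle θ the dipole field magnitude is E = (kp/r³)·√(1 + 3cos²θ).
kp/r³ = (8.99×10⁹)(2.055×10⁻⁸) / (1.71)³ = 36.95 N/C.
√(1 + 3cos²68°) = √(1 + 3·0.1403) = √1.4210 ≈ 1.1921.
E ≈ 36.95 × 1.192 = 44.04 N/C.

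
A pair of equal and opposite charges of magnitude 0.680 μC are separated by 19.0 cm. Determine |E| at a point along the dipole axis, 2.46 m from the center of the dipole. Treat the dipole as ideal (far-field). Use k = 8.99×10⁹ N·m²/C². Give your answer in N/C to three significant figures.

E ≈ 156 N/C

Dipole moment p = qd = (6.80×10⁻⁷ C)(0.190 m) = 1.292×10⁻⁷ C·m.
On the dipole axis E = 2kp/r³.
E = 2·(8.99×10⁹)(1.292×10⁻⁷) / (2.46)³ = 156.0 N/C.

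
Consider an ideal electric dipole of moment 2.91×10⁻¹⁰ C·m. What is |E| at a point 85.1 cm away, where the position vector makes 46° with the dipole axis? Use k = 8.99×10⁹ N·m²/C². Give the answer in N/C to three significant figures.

E ≈ 6.64 N/C

At angle θ the dipole field magnitude is E = (kp/r³)·√(1 + 3cos²θ).
kp/r³ = (8.99×10⁹)(2.91×10⁻¹⁰) / (0.851)³ = 4.245 N/C.
√(1 + 3cos²46°) = √(1 + 3·0.4826) = √2.4477 ≈ 1.5645.
E ≈ 4.245 × 1.564 = 6.641 N/C.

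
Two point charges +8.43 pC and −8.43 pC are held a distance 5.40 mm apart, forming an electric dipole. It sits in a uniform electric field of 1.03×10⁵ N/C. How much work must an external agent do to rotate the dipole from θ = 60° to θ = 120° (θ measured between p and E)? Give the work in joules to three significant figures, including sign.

Dipole moment p = qd = (8.43×10⁻¹² C)(0.00540 m) = 4.552×10⁻¹⁴ C·m.
W_ext = ΔU = U(θ₂) − U(θ₁) = −pE cosθ₂ − (−pE cosθ₁) = pE(cosθ₁ − cosθ₂).
W = (4.552×10⁻¹⁴)(1.03×10⁵)·(cos60° − cos120°) = (4.689×10⁻⁹)·(+1.0000) = 4.689×10⁻⁹ J.

W ≈ 4.69×10⁻⁹ J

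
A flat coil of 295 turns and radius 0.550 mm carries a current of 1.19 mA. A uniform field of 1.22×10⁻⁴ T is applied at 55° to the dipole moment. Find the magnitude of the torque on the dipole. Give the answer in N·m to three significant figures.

m = NIA = NIπa² = 295·(0.00119)·π·(5.50×10⁻⁴)² = 3.336×10⁻⁷ A·m².
Torque on a magnetic dipole: τ = mB sinθ.
τ = (3.336×10⁻⁷)(1.22×10⁻⁴)·sin55° = 3.334×10⁻¹¹ N·m.

τ ≈ 3.33×10⁻¹¹ N·m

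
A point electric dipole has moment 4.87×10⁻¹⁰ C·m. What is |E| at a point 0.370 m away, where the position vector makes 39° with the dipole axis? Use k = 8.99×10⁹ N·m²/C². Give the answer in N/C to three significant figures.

At angle θ the dipole field magnitude is E = (kp/r³)·√(1 + 3cos²θ).
kp/r³ = (8.99×10⁹)(4.87×10⁻¹⁰) / (0.370)³ = 86.43 N/C.
√(1 + 3cos²39°) = √(1 + 3·0.6040) = √2.8119 ≈ 1.6769.
E ≈ 86.43 × 1.677 = 144.9 N/C.

E ≈ 145 N/C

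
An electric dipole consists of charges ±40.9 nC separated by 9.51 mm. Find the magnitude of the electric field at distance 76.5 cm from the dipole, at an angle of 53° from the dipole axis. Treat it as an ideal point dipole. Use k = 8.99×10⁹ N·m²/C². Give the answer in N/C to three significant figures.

E ≈ 11.3 N/C

Dipole moment p = qd = (4.09×10⁻⁸ C)(0.00951 m) = 3.89×10⁻¹⁰ C·m.
At angle θ the dipole field magnitude is E = (kp/r³)·√(1 + 3cos²θ).
kp/r³ = (8.99×10⁹)(3.89×10⁻¹⁰) / (0.765)³ = 7.811 N/C.
√(1 + 3cos²53°) = √(1 + 3·0.3622) = √2.0865 ≈ 1.4445.
E ≈ 7.811 × 1.444 = 11.28 N/C.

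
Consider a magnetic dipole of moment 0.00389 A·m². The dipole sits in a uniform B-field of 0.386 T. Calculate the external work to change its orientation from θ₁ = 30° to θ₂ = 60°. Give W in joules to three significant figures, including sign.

W_ext = ΔU = −mB cosθ₂ + mB cosθ₁ = mB(cosθ₁ − cosθ₂).
W = (0.00389)(0.386)·(cos30° − cos60°) = (0.001502)·(+0.3660) = 5.496×10⁻⁴ J.

W ≈ 5.50×10⁻⁴ J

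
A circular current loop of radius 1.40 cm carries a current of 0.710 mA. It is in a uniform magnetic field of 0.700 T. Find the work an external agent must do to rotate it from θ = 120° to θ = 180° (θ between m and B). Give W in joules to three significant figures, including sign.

W ≈ 1.53×10⁻⁷ J

Magnetic moment m = IA = Iπa² = (7.10×10⁻⁴)·π·(0.0140)² = 4.372×10⁻⁷ A·m².
W_ext = ΔU = −mB cosθ₂ + mB cosθ₁ = mB(cosθ₁ − cosθ₂).
W = (4.372×10⁻⁷)(0.700)·(cos120° − cos180°) = (3.060×10⁻⁷)·(+0.5000) = 1.530×10⁻⁷ J.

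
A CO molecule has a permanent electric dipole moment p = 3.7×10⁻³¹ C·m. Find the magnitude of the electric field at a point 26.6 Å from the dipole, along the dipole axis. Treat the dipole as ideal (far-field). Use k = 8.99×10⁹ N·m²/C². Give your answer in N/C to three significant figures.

E ≈ 3.53×10⁵ N/C

On the dipole axis E = 2kp/r³.
E = 2·(8.99×10⁹)(3.70×10⁻³¹) / (2.66×10⁻⁹)³ = 3.535×10⁵ N/C.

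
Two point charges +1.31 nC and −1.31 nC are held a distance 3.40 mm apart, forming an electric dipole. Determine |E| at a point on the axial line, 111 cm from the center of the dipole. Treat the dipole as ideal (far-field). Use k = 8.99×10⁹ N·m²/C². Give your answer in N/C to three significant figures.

E ≈ 0.0586 N/C

Dipole moment p = qd = (1.31×10⁻⁹ C)(0.00340 m) = 4.454×10⁻¹² C·m.
On the dipole axis E = 2kp/r³.
E = 2·(8.99×10⁹)(4.454×10⁻¹²) / (1.11)³ = 0.05856 N/C.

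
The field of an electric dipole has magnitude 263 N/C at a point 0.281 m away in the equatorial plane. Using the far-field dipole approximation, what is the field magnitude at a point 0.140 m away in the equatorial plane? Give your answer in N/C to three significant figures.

E ≈ 2130 N/C

Dipole fields scale as 1/r³ in the far field; the geometry is the same at both points.
E₂ = E₁ · (r₁/r₂)³ = 263 · (0.281/0.140)³.
(r₁/r₂)³ = (2.007)³ = 8.086.
E₂ ≈ 2127 N/C.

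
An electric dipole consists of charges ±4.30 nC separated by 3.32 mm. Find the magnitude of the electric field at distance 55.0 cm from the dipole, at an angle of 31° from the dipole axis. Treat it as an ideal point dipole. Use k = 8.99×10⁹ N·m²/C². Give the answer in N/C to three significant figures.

Dipole moment p = qd = (4.30×10⁻⁹ C)(0.00332 m) = 1.428×10⁻¹¹ C·m.
At angle θ the dipole field magnitude is E = (kp/r³)·√(1 + 3cos²θ).
kp/r³ = (8.99×10⁹)(1.428×10⁻¹¹) / (0.550)³ = 0.7716 N/C.
√(1 + 3cos²31°) = √(1 + 3·0.7347) = √3.2042 ≈ 1.7900.
E ≈ 0.7716 × 1.790 = 1.381 N/C.

E ≈ 1.38 N/C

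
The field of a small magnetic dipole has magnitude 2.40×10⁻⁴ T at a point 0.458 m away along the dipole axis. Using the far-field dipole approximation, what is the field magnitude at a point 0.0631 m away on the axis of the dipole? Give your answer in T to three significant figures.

Dipole fields scale as 1/r³ in the far field; the geometry is the same at both points.
B₂ = B₁ · (r₁/r₂)³ = 2.40×10⁻⁴ · (0.458/0.0631)³.
(r₁/r₂)³ = (7.258)³ = 382.4.
B₂ ≈ 0.09177 T.

B ≈ 0.0918 T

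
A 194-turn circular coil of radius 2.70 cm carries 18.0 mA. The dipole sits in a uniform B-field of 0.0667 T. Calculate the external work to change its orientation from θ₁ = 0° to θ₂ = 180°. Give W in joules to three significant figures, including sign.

m = NIA = NIπa² = 194·(0.0180)·π·(0.0270)² = 0.007997 A·m².
W_ext = ΔU = −mB cosθ₂ + mB cosθ₁ = mB(cosθ₁ − cosθ₂).
W = (0.007997)(0.0667)·(cos0° − cos180°) = (5.334×10⁻⁴)·(+2.0000) = 0.001067 J.

W ≈ 0.00107 J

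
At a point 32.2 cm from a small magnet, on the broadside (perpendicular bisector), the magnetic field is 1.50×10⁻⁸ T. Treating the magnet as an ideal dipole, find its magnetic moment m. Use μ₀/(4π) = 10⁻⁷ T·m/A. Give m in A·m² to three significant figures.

In the equatorial plane B = (μ₀/4π)·m/r³, so m = Br³·4π/(μ₀).
m = (1.50×10⁻⁸)·(0.322)³ / (10⁻⁷) = 0.005008 A·m².

m ≈ 0.00501 A·m²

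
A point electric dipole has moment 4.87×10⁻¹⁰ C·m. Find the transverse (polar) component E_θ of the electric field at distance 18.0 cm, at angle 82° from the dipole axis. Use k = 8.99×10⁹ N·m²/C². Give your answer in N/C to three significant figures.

For a dipole, E_θ = (kp sinθ)/r³.
kp/r³ = (8.99×10⁹)(4.87×10⁻¹⁰)/(0.180)³ = 750.7 N/C.
E_θ = 750.7·sin82° = 743.4 N/C.

E_θ ≈ 743 N/C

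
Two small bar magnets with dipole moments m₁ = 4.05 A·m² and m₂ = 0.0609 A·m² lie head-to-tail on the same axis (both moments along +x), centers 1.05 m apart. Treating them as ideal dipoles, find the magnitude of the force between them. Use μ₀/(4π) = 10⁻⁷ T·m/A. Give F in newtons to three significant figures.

On-axis B of dipole 1: B = (μ₀/4π)·2m₁/r³. Force on dipole 2: F = m₂·dB/dr.
dB/dr = −(μ₀/4π)·6m₁/r⁴, so |F| = (μ₀/4π)·6m₁m₂/r⁴.
F = 6(10⁻⁷)(4.05)(0.0609)/(1.05)⁴ = 1.217×10⁻⁷ N.

F ≈ 1.22×10⁻⁷ N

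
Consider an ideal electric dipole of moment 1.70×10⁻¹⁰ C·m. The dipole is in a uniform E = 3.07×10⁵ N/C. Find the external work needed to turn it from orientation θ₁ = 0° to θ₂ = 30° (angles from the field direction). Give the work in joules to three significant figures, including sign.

W ≈ 6.99×10⁻⁶ J

W_ext = ΔU = U(θ₂) − U(θ₁) = −pE cosθ₂ − (−pE cosθ₁) = pE(cosθ₁ − cosθ₂).
W = (1.70×10⁻¹⁰)(3.07×10⁵)·(cos0° − cos30°) = (5.219×10⁻⁵)·(+0.1340) = 6.992×10⁻⁶ J.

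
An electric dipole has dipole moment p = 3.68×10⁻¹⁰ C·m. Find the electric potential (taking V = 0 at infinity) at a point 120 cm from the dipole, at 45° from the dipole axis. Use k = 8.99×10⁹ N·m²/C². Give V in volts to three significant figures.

The dipole potential is V = kp cosθ / r².
V = (8.99×10⁹)(3.68×10⁻¹⁰)·cos45° / (1.20)² = 1.625 V.

V ≈ 1.62 V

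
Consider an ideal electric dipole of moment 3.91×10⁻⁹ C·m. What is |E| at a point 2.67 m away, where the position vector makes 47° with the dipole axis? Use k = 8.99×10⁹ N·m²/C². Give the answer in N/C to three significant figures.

E ≈ 2.86 N/C

At angle θ the dipole field magnitude is E = (kp/r³)·√(1 + 3cos²θ).
kp/r³ = (8.99×10⁹)(3.91×10⁻⁹) / (2.67)³ = 1.847 N/C.
√(1 + 3cos²47°) = √(1 + 3·0.4651) = √2.3954 ≈ 1.5477.
E ≈ 1.847 × 1.548 = 2.858 N/C.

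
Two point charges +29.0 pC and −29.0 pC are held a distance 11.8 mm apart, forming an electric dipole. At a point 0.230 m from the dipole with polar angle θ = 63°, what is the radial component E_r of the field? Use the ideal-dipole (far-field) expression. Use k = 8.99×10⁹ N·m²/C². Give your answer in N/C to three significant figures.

Dipole moment p = qd = (2.90×10⁻¹¹ C)(0.0118 m) = 3.422×10⁻¹³ C·m.
For a dipole, E_r = (2kp cosθ)/r³.
kp/r³ = (8.99×10⁹)(3.422×10⁻¹³)/(0.230)³ = 0.2528 N/C.
E_r = 2·0.2528·cos63° = 0.2296 N/C.

E_r ≈ 0.230 N/C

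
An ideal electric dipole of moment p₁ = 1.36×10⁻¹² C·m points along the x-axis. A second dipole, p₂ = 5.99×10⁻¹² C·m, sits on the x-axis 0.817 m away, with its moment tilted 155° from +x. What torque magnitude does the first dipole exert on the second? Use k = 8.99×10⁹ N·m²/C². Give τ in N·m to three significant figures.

τ ≈ 1.14×10⁻¹³ N·m

The second dipole sits on the axis of the first, so the field there is axial: E₁ = 2kp₁/r³ along +x.
E₁ = 2(8.99×10⁹)(1.36×10⁻¹²)/(0.817)³ = 0.04484 N/C.
Torque on the second dipole: τ = p₂ E₁ sinθ.
τ = (5.99×10⁻¹²)(0.04484)·sin155° = 1.135×10⁻¹³ N·m.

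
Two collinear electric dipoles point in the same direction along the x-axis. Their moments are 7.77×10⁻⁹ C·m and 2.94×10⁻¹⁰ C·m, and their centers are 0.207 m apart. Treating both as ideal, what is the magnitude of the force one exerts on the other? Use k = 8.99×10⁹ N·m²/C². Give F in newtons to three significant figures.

On-axis field of dipole 1 at distance r: E = 2kp₁/r³. Force on dipole 2 is F = p₂·dE/dr (gradient along axis).
dE/dr = −6kp₁/r⁴, so |F| = 6kp₁p₂/r⁴ (attractive for aligned moments).
F = 6(8.99×10⁹)(7.77×10⁻⁹)(2.94×10⁻¹⁰)/(0.207)⁴ = 6.711×10⁻⁵ N.

F ≈ 6.71×10⁻⁵ N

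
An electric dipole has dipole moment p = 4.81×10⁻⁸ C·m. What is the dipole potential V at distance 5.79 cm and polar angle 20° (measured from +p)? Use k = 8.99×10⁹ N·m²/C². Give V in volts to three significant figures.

The dipole potential is V = kp cosθ / r².
V = (8.99×10⁹)(4.81×10⁻⁸)·cos20° / (0.0579)² = 1.212×10⁵ V.

V ≈ 1.21×10⁵ V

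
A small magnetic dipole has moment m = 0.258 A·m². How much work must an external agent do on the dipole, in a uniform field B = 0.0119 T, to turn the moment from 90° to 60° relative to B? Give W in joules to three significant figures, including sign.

W_ext = ΔU = −mB cosθ₂ + mB cosθ₁ = mB(cosθ₁ − cosθ₂).
W = (0.258)(0.0119)·(cos90° − cos60°) = (0.003070)·(-0.5000) = -0.001535 J.

W ≈ -0.00154 J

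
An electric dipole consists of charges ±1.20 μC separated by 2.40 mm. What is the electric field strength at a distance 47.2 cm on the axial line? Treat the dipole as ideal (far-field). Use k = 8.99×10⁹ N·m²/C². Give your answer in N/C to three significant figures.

Dipole moment p = qd = (1.20×10⁻⁶ C)(0.00240 m) = 2.88×10⁻⁹ C·m.
On the dipole axis E = 2kp/r³.
E = 2·(8.99×10⁹)(2.88×10⁻⁹) / (0.472)³ = 492.4 N/C.

E ≈ 492 N/C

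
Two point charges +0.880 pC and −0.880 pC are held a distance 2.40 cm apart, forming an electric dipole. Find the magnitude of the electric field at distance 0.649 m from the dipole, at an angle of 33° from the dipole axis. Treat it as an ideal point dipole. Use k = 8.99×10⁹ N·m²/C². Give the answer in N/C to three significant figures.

E ≈ 0.00122 N/C

Dipole moment p = qd = (8.80×10⁻¹³ C)(0.0240 m) = 2.112×10⁻¹⁴ C·m.
At angle θ the dipole field magnitude is E = (kp/r³)·√(1 + 3cos²θ).
kp/r³ = (8.99×10⁹)(2.112×10⁻¹⁴) / (0.649)³ = 6.946×10⁻⁴ N/C.
√(1 + 3cos²33°) = √(1 + 3·0.7034) = √3.1101 ≈ 1.7635.
E ≈ 6.946×10⁻⁴ × 1.764 = 0.001225 N/C.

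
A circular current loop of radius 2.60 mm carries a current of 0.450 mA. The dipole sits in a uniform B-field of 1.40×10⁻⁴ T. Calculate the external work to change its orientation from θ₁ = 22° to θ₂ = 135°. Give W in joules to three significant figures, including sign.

W ≈ 2.19×10⁻¹² J

Magnetic moment m = IA = Iπa² = (4.50×10⁻⁴)·π·(0.00260)² = 9.557×10⁻⁹ A·m².
W_ext = ΔU = −mB cosθ₂ + mB cosθ₁ = mB(cosθ₁ − cosθ₂).
W = (9.557×10⁻⁹)(1.40×10⁻⁴)·(cos22° − cos135°) = (1.338×10⁻¹²)·(+1.6343) = 2.187×10⁻¹² J.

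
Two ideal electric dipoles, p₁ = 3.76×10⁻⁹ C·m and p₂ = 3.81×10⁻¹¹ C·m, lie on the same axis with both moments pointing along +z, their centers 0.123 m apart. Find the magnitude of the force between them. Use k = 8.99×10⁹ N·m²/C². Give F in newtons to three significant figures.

On-axis field of dipole 1 at distance r: E = 2kp₁/r³. Force on dipole 2 is F = p₂·dE/dr (gradient along axis).
dE/dr = −6kp₁/r⁴, so |F| = 6kp₁p₂/r⁴ (attractive for aligned moments).
F = 6(8.99×10⁹)(3.76×10⁻⁹)(3.81×10⁻¹¹)/(0.123)⁴ = 3.376×10⁻⁵ N.

F ≈ 3.38×10⁻⁵ N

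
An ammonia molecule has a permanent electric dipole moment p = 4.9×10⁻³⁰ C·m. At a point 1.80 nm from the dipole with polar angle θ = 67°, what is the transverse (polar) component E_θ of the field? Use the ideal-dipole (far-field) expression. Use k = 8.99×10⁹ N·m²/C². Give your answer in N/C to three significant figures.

For a dipole, E_θ = (kp sinθ)/r³.
kp/r³ = (8.99×10⁹)(4.90×10⁻³⁰)/(1.80×10⁻⁹)³ = 7.553×10⁶ N/C.
E_θ = 7.553×10⁶·sin67° = 6.953×10⁶ N/C.

E_θ ≈ 6.95×10⁶ N/C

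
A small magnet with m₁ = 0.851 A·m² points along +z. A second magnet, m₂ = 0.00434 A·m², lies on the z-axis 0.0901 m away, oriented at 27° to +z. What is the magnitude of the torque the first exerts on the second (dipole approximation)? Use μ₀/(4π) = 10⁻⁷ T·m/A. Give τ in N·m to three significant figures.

Dipole B is on the axis of dipole A, so B₁ there is axial: B₁ = (μ₀/4π)·2m₁/r³ along +z.
B₁ = 2(10⁻⁷)(0.851)/(0.0901)³ = 2.327×10⁻⁴ T.
τ = m₂ B₁ sinθ.
τ = (0.00434)(2.327×10⁻⁴)·sin27° = 4.585×10⁻⁷ N·m.

τ ≈ 4.58×10⁻⁷ N·m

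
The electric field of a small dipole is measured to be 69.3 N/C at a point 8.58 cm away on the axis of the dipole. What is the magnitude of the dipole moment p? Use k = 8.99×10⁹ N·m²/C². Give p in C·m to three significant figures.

On axis E = 2kp/r³, so p = Er³/(2k).
p = (69.3)·(0.0858)³ / (2·8.99×10⁹) = 2.434×10⁻¹² C·m.

p ≈ 2.43×10⁻¹² C·m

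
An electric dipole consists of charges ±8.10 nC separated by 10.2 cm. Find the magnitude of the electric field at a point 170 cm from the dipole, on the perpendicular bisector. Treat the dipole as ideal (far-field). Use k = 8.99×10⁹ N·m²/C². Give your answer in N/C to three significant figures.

E ≈ 1.51 N/C

Dipole moment p = qd = (8.10×10⁻⁹ C)(0.102 m) = 8.262×10⁻¹⁰ C·m.
On the perpendicular bisector E = kp/r³ (half the axial value at the same distance).
E = (8.99×10⁹)(8.262×10⁻¹⁰) / (1.70)³ = 1.512 N/C.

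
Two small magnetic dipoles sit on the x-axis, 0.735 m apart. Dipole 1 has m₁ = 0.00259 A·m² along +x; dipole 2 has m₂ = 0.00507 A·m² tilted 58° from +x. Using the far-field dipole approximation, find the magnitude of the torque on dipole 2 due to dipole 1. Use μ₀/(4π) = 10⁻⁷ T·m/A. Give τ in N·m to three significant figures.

Dipole B is on the axis of dipole A, so B₁ there is axial: B₁ = (μ₀/4π)·2m₁/r³ along +x.
B₁ = 2(10⁻⁷)(0.00259)/(0.735)³ = 1.305×10⁻⁹ T.
τ = m₂ B₁ sinθ.
τ = (0.00507)(1.305×10⁻⁹)·sin58° = 5.609×10⁻¹² N·m.

τ ≈ 5.61×10⁻¹² N·m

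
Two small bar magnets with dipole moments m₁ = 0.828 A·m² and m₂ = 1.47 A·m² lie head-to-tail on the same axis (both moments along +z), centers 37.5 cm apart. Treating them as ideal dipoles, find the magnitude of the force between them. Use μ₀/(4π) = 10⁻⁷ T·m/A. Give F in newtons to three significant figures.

F ≈ 3.69×10⁻⁵ N

On-axis B of dipole 1: B = (μ₀/4π)·2m₁/r³. Force on dipole 2: F = m₂·dB/dr.
dB/dr = −(μ₀/4π)·6m₁/r⁴, so |F| = (μ₀/4π)·6m₁m₂/r⁴.
F = 6(10⁻⁷)(0.828)(1.47)/(0.375)⁴ = 3.693×10⁻⁵ N.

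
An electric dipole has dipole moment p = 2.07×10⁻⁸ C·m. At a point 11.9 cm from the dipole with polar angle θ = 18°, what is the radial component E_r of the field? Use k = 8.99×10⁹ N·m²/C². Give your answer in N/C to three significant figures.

For a dipole, E_r = (2kp cosθ)/r³.
kp/r³ = (8.99×10⁹)(2.07×10⁻⁸)/(0.119)³ = 1.104×10⁵ N/C.
E_r = 2·1.104×10⁵·cos18° = 2.101×10⁵ N/C.

E_r ≈ 2.10×10⁵ N/C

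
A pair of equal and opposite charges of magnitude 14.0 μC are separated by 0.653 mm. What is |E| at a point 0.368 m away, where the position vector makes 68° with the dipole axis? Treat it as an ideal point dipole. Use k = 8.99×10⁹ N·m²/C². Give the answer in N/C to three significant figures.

Dipole moment p = qd = (1.40×10⁻⁵ C)(6.53×10⁻⁴ m) = 9.142×10⁻⁹ C·m.
At angle θ the dipole field magnitude is E = (kp/r³)·√(1 + 3cos²θ).
kp/r³ = (8.99×10⁹)(9.142×10⁻⁹) / (0.368)³ = 1649 N/C.
√(1 + 3cos²68°) = √(1 + 3·0.1403) = √1.4210 ≈ 1.1921.
E ≈ 1649 × 1.192 = 1966 N/C.

E ≈ 1970 N/C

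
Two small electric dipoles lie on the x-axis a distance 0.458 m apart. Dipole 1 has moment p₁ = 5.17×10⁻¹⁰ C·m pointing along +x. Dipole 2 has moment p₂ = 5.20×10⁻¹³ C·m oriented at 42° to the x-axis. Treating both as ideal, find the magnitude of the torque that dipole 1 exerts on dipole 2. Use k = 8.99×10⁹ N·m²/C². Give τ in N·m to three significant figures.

τ ≈ 3.37×10⁻¹¹ N·m

The second dipole sits on the axis of the first, so the field there is axial: E₁ = 2kp₁/r³ along +x.
E₁ = 2(8.99×10⁹)(5.17×10⁻¹⁰)/(0.458)³ = 96.76 N/C.
Torque on the second dipole: τ = p₂ E₁ sinθ.
τ = (5.20×10⁻¹³)(96.76)·sin42° = 3.367×10⁻¹¹ N·m.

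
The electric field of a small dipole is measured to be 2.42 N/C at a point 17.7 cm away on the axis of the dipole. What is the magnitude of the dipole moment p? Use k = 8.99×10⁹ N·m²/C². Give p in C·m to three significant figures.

On axis E = 2kp/r³, so p = Er³/(2k).
p = (2.42)·(0.177)³ / (2·8.99×10⁹) = 7.464×10⁻¹³ C·m.

p ≈ 7.46×10⁻¹³ C·m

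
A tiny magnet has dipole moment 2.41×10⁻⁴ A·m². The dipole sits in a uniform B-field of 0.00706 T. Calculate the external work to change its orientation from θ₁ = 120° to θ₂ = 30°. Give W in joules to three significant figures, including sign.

W ≈ -2.32×10⁻⁶ J

W_ext = ΔU = −mB cosθ₂ + mB cosθ₁ = mB(cosθ₁ − cosθ₂).
W = (2.41×10⁻⁴)(0.00706)·(cos120° − cos30°) = (1.701×10⁻⁶)·(-1.3660) = -2.324×10⁻⁶ J.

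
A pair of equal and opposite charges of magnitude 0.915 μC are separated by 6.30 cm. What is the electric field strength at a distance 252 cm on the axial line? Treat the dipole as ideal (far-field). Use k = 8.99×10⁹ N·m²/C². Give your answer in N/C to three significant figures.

Dipole moment p = qd = (9.15×10⁻⁷ C)(0.0630 m) = 5.765×10⁻⁸ C·m.
On the dipole axis E = 2kp/r³.
E = 2·(8.99×10⁹)(5.765×10⁻⁸) / (2.52)³ = 64.77 N/C.

E ≈ 64.8 N/C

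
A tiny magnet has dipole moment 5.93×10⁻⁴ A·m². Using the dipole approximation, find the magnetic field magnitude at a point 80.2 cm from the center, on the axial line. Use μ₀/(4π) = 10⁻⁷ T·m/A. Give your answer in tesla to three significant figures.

B ≈ 2.30×10⁻¹⁰ T

On axis B = (μ₀/4π)·2m/r³.
B = 2·(10⁻⁷)·(5.93×10⁻⁴) / (0.802)³ = 2.299×10⁻¹⁰ T.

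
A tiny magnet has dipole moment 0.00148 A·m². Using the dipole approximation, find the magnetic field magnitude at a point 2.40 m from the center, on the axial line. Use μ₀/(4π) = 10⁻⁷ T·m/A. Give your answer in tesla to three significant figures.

B ≈ 2.14×10⁻¹¹ T

On axis B = (μ₀/4π)·2m/r³.
B = 2·(10⁻⁷)·(0.00148) / (2.40)³ = 2.141×10⁻¹¹ T.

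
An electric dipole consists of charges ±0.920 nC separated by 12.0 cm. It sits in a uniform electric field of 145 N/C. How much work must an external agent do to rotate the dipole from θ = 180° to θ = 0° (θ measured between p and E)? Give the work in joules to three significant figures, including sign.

Dipole moment p = qd = (9.20×10⁻¹⁰ C)(0.120 m) = 1.104×10⁻¹⁰ C·m.
W_ext = ΔU = U(θ₂) − U(θ₁) = −pE cosθ₂ − (−pE cosθ₁) = pE(cosθ₁ − cosθ₂).
W = (1.104×10⁻¹⁰)(145)·(cos180° − cos0°) = (1.601×10⁻⁸)·(-2.0000) = -3.202×10⁻⁸ J.

W ≈ -3.20×10⁻⁸ J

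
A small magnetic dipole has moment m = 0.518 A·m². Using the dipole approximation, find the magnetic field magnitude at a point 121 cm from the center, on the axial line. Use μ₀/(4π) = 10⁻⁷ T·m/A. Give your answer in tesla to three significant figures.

On axis B = (μ₀/4π)·2m/r³.
B = 2·(10⁻⁷)·(0.518) / (1.21)³ = 5.848×10⁻⁸ T.

B ≈ 5.85×10⁻⁸ T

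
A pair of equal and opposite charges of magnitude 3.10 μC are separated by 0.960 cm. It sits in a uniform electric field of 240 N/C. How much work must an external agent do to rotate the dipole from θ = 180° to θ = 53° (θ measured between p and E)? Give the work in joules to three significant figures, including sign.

W ≈ -1.14×10⁻⁵ J

Dipole moment p = qd = (3.10×10⁻⁶ C)(0.00960 m) = 2.976×10⁻⁸ C·m.
W_ext = ΔU = U(θ₂) − U(θ₁) = −pE cosθ₂ − (−pE cosθ₁) = pE(cosθ₁ − cosθ₂).
W = (2.976×10⁻⁸)(240)·(cos180° − cos53°) = (7.142×10⁻⁶)·(-1.6018) = -1.144×10⁻⁵ J.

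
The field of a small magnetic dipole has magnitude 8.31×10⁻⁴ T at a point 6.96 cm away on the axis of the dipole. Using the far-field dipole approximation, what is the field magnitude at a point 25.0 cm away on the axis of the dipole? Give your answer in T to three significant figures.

Dipole fields scale as 1/r³ in the far field; the geometry is the same at both points.
B₂ = B₁ · (r₁/r₂)³ = 8.31×10⁻⁴ · (6.96/25.0)³.
(r₁/r₂)³ = (0.2784)³ = 0.02158.
B₂ ≈ 1.793×10⁻⁵ T.

B ≈ 1.79×10⁻⁵ T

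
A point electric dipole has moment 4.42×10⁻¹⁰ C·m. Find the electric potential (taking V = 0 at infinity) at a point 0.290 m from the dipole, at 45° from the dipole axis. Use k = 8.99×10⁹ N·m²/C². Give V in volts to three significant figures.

The dipole potential is V = kp cosθ / r².
V = (8.99×10⁹)(4.42×10⁻¹⁰)·cos45° / (0.290)² = 33.41 V.

V ≈ 33.4 V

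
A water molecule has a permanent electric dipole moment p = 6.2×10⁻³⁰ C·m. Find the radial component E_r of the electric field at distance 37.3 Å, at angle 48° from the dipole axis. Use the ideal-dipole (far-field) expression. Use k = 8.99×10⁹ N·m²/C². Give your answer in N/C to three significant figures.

E_r ≈ 1.44×10⁶ N/C

For a dipole, E_r = (2kp cosθ)/r³.
kp/r³ = (8.99×10⁹)(6.20×10⁻³⁰)/(3.73×10⁻⁹)³ = 1.074×10⁶ N/C.
E_r = 2·1.074×10⁶·cos48° = 1.437×10⁶ N/C.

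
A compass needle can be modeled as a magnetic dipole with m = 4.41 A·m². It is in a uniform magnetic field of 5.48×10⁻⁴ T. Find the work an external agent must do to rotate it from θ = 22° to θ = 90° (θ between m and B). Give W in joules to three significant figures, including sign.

W_ext = ΔU = −mB cosθ₂ + mB cosθ₁ = mB(cosθ₁ − cosθ₂).
W = (4.41)(5.48×10⁻⁴)·(cos22° − cos90°) = (0.002417)·(+0.9272) = 0.002241 J.

W ≈ 0.00224 J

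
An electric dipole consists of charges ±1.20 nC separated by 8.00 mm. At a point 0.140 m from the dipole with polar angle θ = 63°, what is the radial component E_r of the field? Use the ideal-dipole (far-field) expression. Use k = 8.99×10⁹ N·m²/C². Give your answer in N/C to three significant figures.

Dipole moment p = qd = (1.20×10⁻⁹ C)(0.00800 m) = 9.60×10⁻¹² C·m.
For a dipole, E_r = (2kp cosθ)/r³.
kp/r³ = (8.99×10⁹)(9.60×10⁻¹²)/(0.140)³ = 31.45 N/C.
E_r = 2·31.45·cos63° = 28.56 N/C.

E_r ≈ 28.6 N/C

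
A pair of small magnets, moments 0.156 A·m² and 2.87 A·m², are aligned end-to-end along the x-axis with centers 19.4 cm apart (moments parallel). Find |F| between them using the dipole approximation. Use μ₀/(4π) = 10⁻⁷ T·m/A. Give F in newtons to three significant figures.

On-axis B of dipole 1: B = (μ₀/4π)·2m₁/r³. Force on dipole 2: F = m₂·dB/dr.
dB/dr = −(μ₀/4π)·6m₁/r⁴, so |F| = (μ₀/4π)·6m₁m₂/r⁴.
F = 6(10⁻⁷)(0.156)(2.87)/(0.194)⁴ = 1.896×10⁻⁴ N.

F ≈ 1.90×10⁻⁴ N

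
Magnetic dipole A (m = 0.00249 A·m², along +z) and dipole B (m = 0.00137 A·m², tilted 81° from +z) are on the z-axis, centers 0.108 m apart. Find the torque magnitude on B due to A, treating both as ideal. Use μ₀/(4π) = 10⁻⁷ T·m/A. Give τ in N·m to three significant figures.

Dipole B is on the axis of dipole A, so B₁ there is axial: B₁ = (μ₀/4π)·2m₁/r³ along +z.
B₁ = 2(10⁻⁷)(0.00249)/(0.108)³ = 3.953×10⁻⁷ T.
τ = m₂ B₁ sinθ.
τ = (0.00137)(3.953×10⁻⁷)·sin81° = 5.349×10⁻¹⁰ N·m.

τ ≈ 5.35×10⁻¹⁰ N·m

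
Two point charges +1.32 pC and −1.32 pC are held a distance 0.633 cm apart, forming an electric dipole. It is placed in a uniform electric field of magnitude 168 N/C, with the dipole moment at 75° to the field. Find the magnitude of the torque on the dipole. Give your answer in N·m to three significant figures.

Dipole moment p = qd = (1.32×10⁻¹² C)(0.00633 m) = 8.356×10⁻¹⁵ C·m.
Torque on an electric dipole: τ = pE sinθ.
τ = (8.356×10⁻¹⁵)(168)·sin75° = 1.356×10⁻¹² N·m.

τ ≈ 1.36×10⁻¹² N·m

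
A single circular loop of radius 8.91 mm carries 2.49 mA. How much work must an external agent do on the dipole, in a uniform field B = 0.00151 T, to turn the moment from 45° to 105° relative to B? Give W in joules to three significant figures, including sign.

W ≈ 9.06×10⁻¹⁰ J

Magnetic moment m = IA = Iπa² = (0.00249)·π·(0.00891)² = 6.21×10⁻⁷ A·m².
W_ext = ΔU = −mB cosθ₂ + mB cosθ₁ = mB(cosθ₁ − cosθ₂).
W = (6.21×10⁻⁷)(0.00151)·(cos45° − cos105°) = (9.377×10⁻¹⁰)·(+0.9659) = 9.058×10⁻¹⁰ J.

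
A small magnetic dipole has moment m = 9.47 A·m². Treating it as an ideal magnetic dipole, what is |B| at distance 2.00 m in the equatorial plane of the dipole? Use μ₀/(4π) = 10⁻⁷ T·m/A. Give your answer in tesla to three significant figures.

In the equatorial plane B = (μ₀/4π)·m/r³ (half the axial value).
B = (10⁻⁷)·(9.47) / (2.00)³ = 1.184×10⁻⁷ T.

B ≈ 1.18×10⁻⁷ T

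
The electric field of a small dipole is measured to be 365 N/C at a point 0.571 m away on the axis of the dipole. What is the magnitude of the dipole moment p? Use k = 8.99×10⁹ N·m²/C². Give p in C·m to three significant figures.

p ≈ 3.78×10⁻⁹ C·m

On axis E = 2kp/r³, so p = Er³/(2k).
p = (365)·(0.571)³ / (2·8.99×10⁹) = 3.779×10⁻⁹ C·m.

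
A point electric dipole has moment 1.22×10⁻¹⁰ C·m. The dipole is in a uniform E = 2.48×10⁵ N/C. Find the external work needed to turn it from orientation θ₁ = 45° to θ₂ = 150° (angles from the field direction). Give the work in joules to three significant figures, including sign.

W_ext = ΔU = U(θ₂) − U(θ₁) = −pE cosθ₂ − (−pE cosθ₁) = pE(cosθ₁ − cosθ₂).
W = (1.22×10⁻¹⁰)(2.48×10⁵)·(cos45° − cos150°) = (3.026×10⁻⁵)·(+1.5731) = 4.760×10⁻⁵ J.

W ≈ 4.76×10⁻⁵ J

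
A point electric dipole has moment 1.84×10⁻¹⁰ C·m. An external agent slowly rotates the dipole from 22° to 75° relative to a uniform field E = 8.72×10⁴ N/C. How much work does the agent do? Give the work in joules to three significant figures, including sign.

W ≈ 1.07×10⁻⁵ J

W_ext = ΔU = U(θ₂) − U(θ₁) = −pE cosθ₂ − (−pE cosθ₁) = pE(cosθ₁ − cosθ₂).
W = (1.84×10⁻¹⁰)(8.72×10⁴)·(cos22° − cos75°) = (1.604×10⁻⁵)·(+0.6684) = 1.072×10⁻⁵ J.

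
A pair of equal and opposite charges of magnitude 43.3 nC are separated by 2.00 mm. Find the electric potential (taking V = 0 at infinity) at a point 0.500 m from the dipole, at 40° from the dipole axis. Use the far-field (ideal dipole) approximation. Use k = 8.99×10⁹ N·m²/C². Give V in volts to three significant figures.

V ≈ 2.39 V

Dipole moment p = qd = (4.33×10⁻⁸ C)(0.00200 m) = 8.66×10⁻¹¹ C·m.
The dipole potential is V = kp cosθ / r².
V = (8.99×10⁹)(8.66×10⁻¹¹)·cos40° / (0.500)² = 2.386 V.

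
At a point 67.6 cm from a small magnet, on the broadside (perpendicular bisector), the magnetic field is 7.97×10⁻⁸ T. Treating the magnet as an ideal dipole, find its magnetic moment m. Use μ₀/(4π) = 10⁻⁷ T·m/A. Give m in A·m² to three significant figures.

In the equatorial plane B = (μ₀/4π)·m/r³, so m = Br³·4π/(μ₀).
m = (7.97×10⁻⁸)·(0.676)³ / (10⁻⁷) = 0.2462 A·m².

m ≈ 0.246 A·m²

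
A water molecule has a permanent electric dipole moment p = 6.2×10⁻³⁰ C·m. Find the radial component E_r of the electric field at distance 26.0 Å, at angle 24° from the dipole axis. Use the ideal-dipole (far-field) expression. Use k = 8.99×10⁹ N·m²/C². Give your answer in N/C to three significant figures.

For a dipole, E_r = (2kp cosθ)/r³.
kp/r³ = (8.99×10⁹)(6.20×10⁻³⁰)/(2.60×10⁻⁹)³ = 3.171×10⁶ N/C.
E_r = 2·3.171×10⁶·cos24° = 5.794×10⁶ N/C.

E_r ≈ 5.79×10⁶ N/C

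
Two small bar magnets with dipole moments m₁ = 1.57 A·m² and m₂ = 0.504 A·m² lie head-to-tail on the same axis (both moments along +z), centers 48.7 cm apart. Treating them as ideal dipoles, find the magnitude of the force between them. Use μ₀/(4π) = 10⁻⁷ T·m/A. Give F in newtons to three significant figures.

On-axis B of dipole 1: B = (μ₀/4π)·2m₁/r³. Force on dipole 2: F = m₂·dB/dr.
dB/dr = −(μ₀/4π)·6m₁/r⁴, so |F| = (μ₀/4π)·6m₁m₂/r⁴.
F = 6(10⁻⁷)(1.57)(0.504)/(0.487)⁴ = 8.440×10⁻⁶ N.

F ≈ 8.44×10⁻⁶ N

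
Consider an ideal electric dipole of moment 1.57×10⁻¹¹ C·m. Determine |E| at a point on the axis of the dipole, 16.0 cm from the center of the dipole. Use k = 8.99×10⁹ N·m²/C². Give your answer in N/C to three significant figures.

E ≈ 68.9 N/C

On the dipole axis E = 2kp/r³.
E = 2·(8.99×10⁹)(1.57×10⁻¹¹) / (0.160)³ = 68.92 N/C.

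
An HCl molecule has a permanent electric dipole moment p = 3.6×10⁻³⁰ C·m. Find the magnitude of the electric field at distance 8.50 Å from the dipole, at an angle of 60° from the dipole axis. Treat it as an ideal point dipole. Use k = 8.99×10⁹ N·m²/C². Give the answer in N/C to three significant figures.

E ≈ 6.97×10⁷ N/C

At angle θ the dipole field magnitude is E = (kp/r³)·√(1 + 3cos²θ).
kp/r³ = (8.99×10⁹)(3.60×10⁻³⁰) / (8.50×10⁻¹⁰)³ = 5.270×10⁷ N/C.
√(1 + 3cos²60°) = √(1 + 3·0.2500) = √1.7500 ≈ 1.3229.
E ≈ 5.270×10⁷ × 1.323 = 6.971×10⁷ N/C.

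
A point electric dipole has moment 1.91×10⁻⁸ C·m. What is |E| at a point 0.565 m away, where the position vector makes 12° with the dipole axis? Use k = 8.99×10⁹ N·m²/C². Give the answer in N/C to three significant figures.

At angle θ the dipole field magnitude is E = (kp/r³)·√(1 + 3cos²θ).
kp/r³ = (8.99×10⁹)(1.91×10⁻⁸) / (0.565)³ = 952.0 N/C.
√(1 + 3cos²12°) = √(1 + 3·0.9568) = √3.8703 ≈ 1.9673.
E ≈ 952.0 × 1.967 = 1873 N/C.

E ≈ 1870 N/C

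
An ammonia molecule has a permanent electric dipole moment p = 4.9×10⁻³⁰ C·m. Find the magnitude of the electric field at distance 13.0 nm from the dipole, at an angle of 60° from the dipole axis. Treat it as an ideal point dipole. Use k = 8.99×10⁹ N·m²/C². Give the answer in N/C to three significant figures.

E ≈ 2.65×10⁴ N/C

At angle θ the dipole field magnitude is E = (kp/r³)·√(1 + 3cos²θ).
kp/r³ = (8.99×10⁹)(4.90×10⁻³⁰) / (1.30×10⁻⁸)³ = 2.005×10⁴ N/C.
√(1 + 3cos²60°) = √(1 + 3·0.2500) = √1.7500 ≈ 1.3229.
E ≈ 2.005×10⁴ × 1.323 = 2.652×10⁴ N/C.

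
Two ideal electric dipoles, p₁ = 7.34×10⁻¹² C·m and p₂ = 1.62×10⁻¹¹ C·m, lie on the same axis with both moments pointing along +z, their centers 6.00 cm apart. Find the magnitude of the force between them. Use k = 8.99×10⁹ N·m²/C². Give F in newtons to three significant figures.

On-axis field of dipole 1 at distance r: E = 2kp₁/r³. Force on dipole 2 is F = p₂·dE/dr (gradient along axis).
dE/dr = −6kp₁/r⁴, so |F| = 6kp₁p₂/r⁴ (attractive for aligned moments).
F = 6(8.99×10⁹)(7.34×10⁻¹²)(1.62×10⁻¹¹)/(0.0600)⁴ = 4.949×10⁻⁷ N.

F ≈ 4.95×10⁻⁷ N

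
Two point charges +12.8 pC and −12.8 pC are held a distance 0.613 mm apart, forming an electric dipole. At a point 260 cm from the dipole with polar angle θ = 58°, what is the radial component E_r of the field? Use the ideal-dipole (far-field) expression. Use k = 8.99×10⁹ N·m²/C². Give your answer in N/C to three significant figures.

E_r ≈ 4.25×10⁻⁶ N/C

Dipole moment p = qd = (1.28×10⁻¹¹ C)(6.13×10⁻⁴ m) = 7.846×10⁻¹⁵ C·m.
For a dipole, E_r = (2kp cosθ)/r³.
kp/r³ = (8.99×10⁹)(7.846×10⁻¹⁵)/(2.60)³ = 4.013×10⁻⁶ N/C.
E_r = 2·4.013×10⁻⁶·cos58° = 4.253×10⁻⁶ N/C.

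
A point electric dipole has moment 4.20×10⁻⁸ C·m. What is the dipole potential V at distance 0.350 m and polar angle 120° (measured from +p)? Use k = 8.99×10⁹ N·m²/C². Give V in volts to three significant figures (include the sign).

V ≈ -1540 V

The dipole potential is V = kp cosθ / r².
V = (8.99×10⁹)(4.20×10⁻⁸)·cos120° / (0.350)² = -1541 V.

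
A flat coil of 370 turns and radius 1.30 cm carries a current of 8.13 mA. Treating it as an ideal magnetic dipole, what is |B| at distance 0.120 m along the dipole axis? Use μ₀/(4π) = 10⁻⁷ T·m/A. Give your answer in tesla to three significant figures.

m = NIA = NIπa² = 370·(0.00813)·π·(0.0130)² = 0.001597 A·m².
On axis B = (μ₀/4π)·2m/r³.
B = 2·(10⁻⁷)·(0.001597) / (0.120)³ = 1.848×10⁻⁷ T.

B ≈ 1.85×10⁻⁷ T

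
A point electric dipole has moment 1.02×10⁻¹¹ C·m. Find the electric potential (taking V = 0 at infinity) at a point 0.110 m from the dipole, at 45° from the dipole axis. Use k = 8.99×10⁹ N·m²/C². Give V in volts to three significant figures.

V ≈ 5.36 V

The dipole potential is V = kp cosθ / r².
V = (8.99×10⁹)(1.02×10⁻¹¹)·cos45° / (0.110)² = 5.359 V.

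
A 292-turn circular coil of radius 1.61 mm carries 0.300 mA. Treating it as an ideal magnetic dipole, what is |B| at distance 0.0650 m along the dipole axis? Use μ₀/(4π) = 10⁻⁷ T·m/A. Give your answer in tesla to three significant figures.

B ≈ 5.20×10⁻¹⁰ T

m = NIA = NIπa² = 292·(3.00×10⁻⁴)·π·(0.00161)² = 7.134×10⁻⁷ A·m².
On axis B = (μ₀/4π)·2m/r³.
B = 2·(10⁻⁷)·(7.134×10⁻⁷) / (0.0650)³ = 5.195×10⁻¹⁰ T.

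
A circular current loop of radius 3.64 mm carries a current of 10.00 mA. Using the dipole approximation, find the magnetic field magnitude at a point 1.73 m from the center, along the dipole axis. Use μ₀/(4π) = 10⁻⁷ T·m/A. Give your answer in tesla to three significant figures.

B ≈ 1.61×10⁻¹⁴ T

Magnetic moment m = IA = Iπa² = (0.0100)·π·(0.00364)² = 4.162×10⁻⁷ A·m².
On axis B = (μ₀/4π)·2m/r³.
B = 2·(10⁻⁷)·(4.162×10⁻⁷) / (1.73)³ = 1.608×10⁻¹⁴ T.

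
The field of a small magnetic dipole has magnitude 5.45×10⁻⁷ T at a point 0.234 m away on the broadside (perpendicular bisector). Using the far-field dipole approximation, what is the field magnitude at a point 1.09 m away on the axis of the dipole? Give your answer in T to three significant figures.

Dipole fields scale as 1/r³ in the far field.
The axial field is twice the equatorial field at the same r, so the geometry factor is 2/1.
B₂ = B₁ · (2/1) · (r₁/r₂)³ = 5.45×10⁻⁷ · 2 · (0.234/1.09)³.
(r₁/r₂)³ = (0.2147)³ = 0.009894.
B₂ ≈ 1.078×10⁻⁸ T.

B ≈ 1.08×10⁻⁸ T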